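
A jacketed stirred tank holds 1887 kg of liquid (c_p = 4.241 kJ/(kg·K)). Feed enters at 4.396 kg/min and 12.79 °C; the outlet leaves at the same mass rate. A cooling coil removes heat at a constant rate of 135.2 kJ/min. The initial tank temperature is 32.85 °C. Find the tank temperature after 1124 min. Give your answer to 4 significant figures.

Unsteady energy balance on the tank contents: M c_p dT/dt = ṁ c_p (T_in − T) − 135.2.
Rearrange: dT/dt = (T_ss − T)/τ with τ = M/ṁ = 429.254 min and T_ss = T_in − Q̇/(ṁ c_p) = 5.53812 °C.
This is linear first-order; T(t) = T_ss + (T₀ − T_ss) e^(−t/τ).
T(1124) = 5.53812 + (27.3119)·e^(−1124/429.254) = 5.53812 + (27.3119)·0.0729124 = 7.52949 °C.

7.529 °C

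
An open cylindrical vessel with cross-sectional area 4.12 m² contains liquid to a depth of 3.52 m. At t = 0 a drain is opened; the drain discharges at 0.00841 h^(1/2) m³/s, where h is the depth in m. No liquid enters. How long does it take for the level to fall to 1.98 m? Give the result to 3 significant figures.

A dh/dt = −Q_out = −0.00841 √h.
This is separable: 2 d(√h)/dt = −0.00841/A, so √h = √h₀ − (0.00841/(2A)) t.
t = 2A(√h₀ − √h)/0.00841 = 2·4.12·(√3.52 − √1.98)/0.00841
  = 8.2400 × (1.8762 − 1.4071) / 0.00841 = 459.56 s.

460 s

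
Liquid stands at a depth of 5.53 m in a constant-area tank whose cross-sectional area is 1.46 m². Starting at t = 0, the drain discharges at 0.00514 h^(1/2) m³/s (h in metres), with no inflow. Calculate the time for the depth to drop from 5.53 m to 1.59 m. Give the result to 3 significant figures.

620 s

Volume balance on the tank: A dh/dt = −0.00514 √h.
This is separable: 2 d(√h)/dt = −0.00514/A, so √h = √h₀ − (0.00514/(2A)) t.
t = 2A(√h₀ − √h)/0.00514 = 2·1.46·(√5.53 − √1.59)/0.00514
  = 2.9200 × (2.3516 − 1.2610) / 0.00514 = 619.59 s.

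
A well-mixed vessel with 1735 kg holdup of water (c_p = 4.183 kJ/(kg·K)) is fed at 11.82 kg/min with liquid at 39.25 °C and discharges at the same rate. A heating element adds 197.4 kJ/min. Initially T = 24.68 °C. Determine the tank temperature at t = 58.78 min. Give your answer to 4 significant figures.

First-law balance (no shaft work): M c_p dT/dt = ṁ c_p (T_in − T) + 197.4.
τ = M/ṁ = 146.785 min; T_ss = T_in + Q̇/(ṁ c_p) = 39.25 + 197.4/(11.82·4.183) = 43.2425 °C.
T approaches T_ss exponentially: T(t) = T_ss + (T₀ − T_ss) e^(−t/τ).
T(58.78) = 43.2425 + (-18.5625)·e^(−58.78/146.785) = 43.2425 + (-18.5625)·0.670019 = 30.8053 °C.

30.81 °C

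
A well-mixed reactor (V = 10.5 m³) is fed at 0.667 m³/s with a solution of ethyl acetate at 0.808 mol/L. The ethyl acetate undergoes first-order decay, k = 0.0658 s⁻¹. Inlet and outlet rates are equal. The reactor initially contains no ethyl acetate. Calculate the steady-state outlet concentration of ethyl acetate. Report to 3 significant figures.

Species balance: V dC/dt = Q C_in − Q C − k V C.
Steady state (dC/dt = 0): C_ss = Q C_in/(Q + kV) = C_in/(1 + kV/Q).
C_ss = 0.667·0.808/(0.667 + 0.0658·10.5) = 0.53894/1.3579 = 0.39689 mol/L.

0.397 mol/L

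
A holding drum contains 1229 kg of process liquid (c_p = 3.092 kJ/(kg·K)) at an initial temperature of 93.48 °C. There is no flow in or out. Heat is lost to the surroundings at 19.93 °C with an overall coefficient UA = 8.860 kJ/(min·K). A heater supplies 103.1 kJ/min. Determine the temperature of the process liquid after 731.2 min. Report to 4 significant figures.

42.82 °C

M c_p dT/dt = −UA(T − T_amb) + Q̇.
dT/dt = (T_ss − T)/τ with T_ss = T_amb + Q̇/UA = 19.93 + 103.1/8.860 = 31.5666 °C, τ = M c_p/UA = 1229·3.092/8.860 = 428.902 min.
T approaches T_ss exponentially: T(t) = T_ss + (T₀ − T_ss) e^(−t/τ).
T(731.2) = 31.5666 + (61.9134)·0.181805 = 42.8227 °C.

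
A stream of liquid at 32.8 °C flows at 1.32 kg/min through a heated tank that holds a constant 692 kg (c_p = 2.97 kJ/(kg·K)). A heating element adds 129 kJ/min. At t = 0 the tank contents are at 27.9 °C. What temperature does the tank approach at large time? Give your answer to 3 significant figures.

Unsteady energy balance on the tank contents: M c_p dT/dt = ṁ c_p (T_in − T) + 129.
At steady state dT/dt = 0 ⇒ T_ss = T_in + Q̇/(ṁ c_p) = 32.8 + 129/(1.32·2.97) = 65.705 °C.

65.7 °C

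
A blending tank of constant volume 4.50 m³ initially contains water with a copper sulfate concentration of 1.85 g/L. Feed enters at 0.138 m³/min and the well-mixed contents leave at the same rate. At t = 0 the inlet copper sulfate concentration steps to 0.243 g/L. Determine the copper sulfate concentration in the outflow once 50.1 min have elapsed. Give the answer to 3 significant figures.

0.589 g/L

Accumulation = in − out for the solute gives V dC/dt = Q(C_in − C).
Time constant τ = V/Q = 4.50/0.138 = 32.609 min.
Integrating: C(t) = C_in + (C₀ − C_in) e^(−t/τ).
C(50.1) = 0.243 + (1.85 − 0.243)·e^(−50.1/32.609) = 0.243 + (1.6070)·0.21515 = 0.58875 g/L.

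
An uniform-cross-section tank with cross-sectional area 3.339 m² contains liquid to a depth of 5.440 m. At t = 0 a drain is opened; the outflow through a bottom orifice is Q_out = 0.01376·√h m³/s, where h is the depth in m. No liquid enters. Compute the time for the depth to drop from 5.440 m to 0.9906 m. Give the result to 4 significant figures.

648.9 s

A dh/dt = −Q_out = −0.01376 √h.
∫ h^(−1/2) dh = −(0.01376/A) ∫ dt, giving 2√h = 2√h₀ − (0.01376/A) t.
t = 2A(√h₀ − √h)/0.01376 = 2·3.339·(√5.440 − √0.9906)/0.01376
  = 6.67800 × (2.33238 − 0.995289) / 0.01376 = 648.917 s.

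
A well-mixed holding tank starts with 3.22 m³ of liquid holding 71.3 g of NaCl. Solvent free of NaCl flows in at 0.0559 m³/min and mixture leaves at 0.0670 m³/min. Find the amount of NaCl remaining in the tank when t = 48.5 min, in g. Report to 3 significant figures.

Total volume: dV/dt = Q_in − Q_out = -0.011100 m³/min, so V(t) = 3.22 − 0.011100 t and V(48.5) = 2.6816 m³.
Solute balance: dm/dt = 0 − Q_out C = −Q_out m/V(t).
dm/m = −Q_out dt/(V₀ − 0.011100 t); integrating gives ln(m/m₀) = −(Q_out/(Q_in−Q_out)) ln(V/V₀).
m = m₀ (V₀/V)^(Q_out/(Q_in−Q_out)) = 71.3 × (3.22/2.6816)^(-6.0360) = 23.632 g.

23.6 g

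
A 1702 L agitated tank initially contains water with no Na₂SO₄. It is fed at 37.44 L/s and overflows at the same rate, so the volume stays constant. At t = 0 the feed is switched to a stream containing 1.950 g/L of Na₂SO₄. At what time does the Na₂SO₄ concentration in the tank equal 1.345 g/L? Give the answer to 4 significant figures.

53.20 s

Species balance: V dC/dt = Q(C_in − C) ⇒ τ = V/Q = 45.4594 s.
C(t) = C_in + (C₀ − C_in) e^(−t/τ). Set C = 1.345 and solve for t:
e^(−t/τ) = (C − C_in)/(C₀ − C_in) = (1.345 − 1.950)/(0 − 1.950) = 0.310256
t = −τ ln(…) = 45.4594 × 1.17036 = 53.2037 s.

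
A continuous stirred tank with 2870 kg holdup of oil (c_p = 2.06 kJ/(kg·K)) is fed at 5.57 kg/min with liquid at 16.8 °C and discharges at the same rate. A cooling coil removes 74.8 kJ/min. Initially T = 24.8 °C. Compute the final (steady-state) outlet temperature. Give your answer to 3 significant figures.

Heat balance on the well-mixed liquid: M c_p dT/dt = ṁ c_p (T_in − T) − 74.8.
At steady state dT/dt = 0 ⇒ T_ss = T_in − Q̇/(ṁ c_p) = 16.8 − 74.8/(5.57·2.06) = 10.281 °C.

10.3 °C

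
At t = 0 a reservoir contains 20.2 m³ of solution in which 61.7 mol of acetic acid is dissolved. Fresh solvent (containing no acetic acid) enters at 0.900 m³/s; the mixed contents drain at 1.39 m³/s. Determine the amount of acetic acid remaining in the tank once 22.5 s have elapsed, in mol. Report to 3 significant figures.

Total volume: dV/dt = Q_in − Q_out = -0.49000 m³/s, so V(t) = 20.2 − 0.49000 t and V(22.5) = 9.1750 m³.
Species balance (pure solvent in): dm/dt = −Q_out · m/V(t).
dm/m = −Q_out dt/(V₀ − 0.49000 t); integrating gives ln(m/m₀) = −(Q_out/(Q_in−Q_out)) ln(V/V₀).
m = m₀ (V₀/V)^(Q_out/(Q_in−Q_out)) = 61.7 × (20.2/9.1750)^(-2.8367) = 6.5767 mol.

6.58 mol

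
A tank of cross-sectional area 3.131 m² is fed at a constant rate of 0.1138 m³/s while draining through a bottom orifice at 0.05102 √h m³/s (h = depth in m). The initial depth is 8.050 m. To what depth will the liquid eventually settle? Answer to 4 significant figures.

4.975 m

Level balance: A dh/dt = 0.1138 − 0.05102 √h. Setting dh/dt = 0:
Q_in = 0.05102 √h_ss ⇒ √h_ss = 0.1138/0.05102 = 2.23050.
h_ss = 2.23050² = 4.97512 m. (Since h₀ = 8.050 m > h_ss, the level will fall toward this value.)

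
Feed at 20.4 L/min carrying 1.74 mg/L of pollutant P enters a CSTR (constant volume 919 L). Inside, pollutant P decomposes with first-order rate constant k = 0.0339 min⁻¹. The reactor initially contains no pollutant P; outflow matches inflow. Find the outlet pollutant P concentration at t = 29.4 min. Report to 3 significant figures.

V dC/dt = Q(C_in − C) − k V C.
This is linear with rate a = Q/V + k = 0.056098 min⁻¹.
C_ss = Q C_in/(Q + kV) = 0.68852 mg/L; C(t) = C_ss + (C₀ − C_ss) e^(−a t).
C(29.4) = 0.68852 + (-0.68852)·e^(−0.056098·29.4) = 0.68852 + (-0.68852)·0.19219 = 0.55619 mg/L.

0.556 mg/L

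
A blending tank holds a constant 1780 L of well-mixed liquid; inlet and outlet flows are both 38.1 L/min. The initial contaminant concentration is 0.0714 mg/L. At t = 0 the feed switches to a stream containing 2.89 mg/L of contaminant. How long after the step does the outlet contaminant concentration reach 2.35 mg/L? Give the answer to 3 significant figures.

77.2 min

Species balance: V dC/dt = Q(C_in − C) ⇒ τ = V/Q = 46.719 min.
C(t) = C_in + (C₀ − C_in) e^(−t/τ). Set C = 2.35 and solve for t:
e^(−t/τ) = (C − C_in)/(C₀ − C_in) = (2.35 − 2.89)/(0.0714 − 2.89) = 0.19158
t = −τ ln(…) = 46.719 × 1.6524 = 77.200 min.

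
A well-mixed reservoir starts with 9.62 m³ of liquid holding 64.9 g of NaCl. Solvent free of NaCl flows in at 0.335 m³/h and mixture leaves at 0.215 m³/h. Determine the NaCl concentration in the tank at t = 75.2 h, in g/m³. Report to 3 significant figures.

Let m(t) be the amount of NaCl. Volume: V(t) = V₀ + (Q_in − Q_out) t = 9.62 + 0.12000 t; V(75.2) = 18.644 m³.
No NaCl enters, so dm/dt = −Q_out · (m/V).
Separate: dm/m = −Q_out dt/V(t) ⇒ ln(m/m₀) = −(Q_out/(Q_in−Q_out)) ln(V/V₀).
m = m₀ (V₀/V)^(Q_out/(Q_in−Q_out)) = 64.9 × (9.62/18.644)^(1.7917) = 19.833 g.
C = m/V = 19.833/18.644 = 1.0638 g/m³.

1.06 g/m³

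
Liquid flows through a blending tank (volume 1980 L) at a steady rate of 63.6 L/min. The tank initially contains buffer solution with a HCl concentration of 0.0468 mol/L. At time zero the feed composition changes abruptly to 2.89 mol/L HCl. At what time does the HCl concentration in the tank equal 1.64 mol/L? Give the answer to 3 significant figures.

25.6 min

Species balance: V dC/dt = Q(C_in − C) ⇒ τ = V/Q = 31.132 min.
C(t) = C_in + (C₀ − C_in) e^(−t/τ). Set C = 1.64 and solve for t:
e^(−t/τ) = (C − C_in)/(C₀ − C_in) = (1.64 − 2.89)/(0.0468 − 2.89) = 0.43965
t = −τ ln(…) = 31.132 × 0.82179 = 25.584 min.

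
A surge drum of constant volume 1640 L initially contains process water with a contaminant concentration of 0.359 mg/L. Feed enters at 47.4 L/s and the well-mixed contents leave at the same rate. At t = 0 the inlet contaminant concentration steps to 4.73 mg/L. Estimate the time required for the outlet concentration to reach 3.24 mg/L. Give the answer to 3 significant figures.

Species balance: V dC/dt = Q(C_in − C) ⇒ τ = V/Q = 34.599 s.
C(t) = C_in + (C₀ − C_in) e^(−t/τ). Set C = 3.24 and solve for t:
e^(−t/τ) = (C − C_in)/(C₀ − C_in) = (3.24 − 4.73)/(0.359 − 4.73) = 0.34088
t = −τ ln(…) = 34.599 × 1.0762 = 37.236 s.

37.2 s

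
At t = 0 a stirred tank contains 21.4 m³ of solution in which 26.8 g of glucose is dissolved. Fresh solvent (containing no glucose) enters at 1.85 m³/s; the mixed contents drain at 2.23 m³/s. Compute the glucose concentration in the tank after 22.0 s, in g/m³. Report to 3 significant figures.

0.112 g/m³

Total volume: dV/dt = Q_in − Q_out = -0.38000 m³/s, so V(t) = 21.4 − 0.38000 t and V(22.0) = 13.040 m³.
No glucose enters, so dm/dt = −Q_out · (m/V).
Separate: dm/m = −Q_out dt/V(t) ⇒ ln(m/m₀) = −(Q_out/(Q_in−Q_out)) ln(V/V₀).
m = m₀ (V₀/V)^(Q_out/(Q_in−Q_out)) = 26.8 × (21.4/13.040)^(-5.8684) = 1.4643 g.
C = m/V = 1.4643/13.040 = 0.11229 g/m³.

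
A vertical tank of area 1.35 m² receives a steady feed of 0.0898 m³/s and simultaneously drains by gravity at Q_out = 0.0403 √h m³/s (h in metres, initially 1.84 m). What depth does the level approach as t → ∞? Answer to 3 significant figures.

4.97 m

Level balance: A dh/dt = 0.0898 − 0.0403 √h. Setting dh/dt = 0:
Q_in = 0.0403 √h_ss ⇒ √h_ss = 0.0898/0.0403 = 2.2283.
h_ss = 2.2283² = 4.9653 m. (Since h₀ = 1.84 m < h_ss, the level will rise toward this value.)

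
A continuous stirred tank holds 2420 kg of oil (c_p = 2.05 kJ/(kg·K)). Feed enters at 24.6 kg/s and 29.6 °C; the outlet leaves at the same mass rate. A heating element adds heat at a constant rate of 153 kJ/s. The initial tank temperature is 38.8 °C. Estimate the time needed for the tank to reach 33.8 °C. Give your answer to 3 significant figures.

164 s

Heat balance on the well-mixed liquid: M c_p dT/dt = ṁ c_p (T_in − T) + 153.
τ = M/ṁ = 98.374 s; T_ss = T_in + Q̇/(ṁ c_p) = 32.634 °C.
T(t) = T_ss + (T₀ − T_ss) e^(−t/τ). Set T = 33.8:
e^(−t/τ) = (33.8 − 32.634)/(38.8 − 32.634) = 0.18911
t = −98.374 · ln(0.18911) = 163.83 s.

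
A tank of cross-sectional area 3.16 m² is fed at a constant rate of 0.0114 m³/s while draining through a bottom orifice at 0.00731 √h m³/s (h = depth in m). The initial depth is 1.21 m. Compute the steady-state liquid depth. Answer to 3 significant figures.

2.43 m

Level balance: A dh/dt = 0.0114 − 0.00731 √h. Setting dh/dt = 0:
Q_in = 0.00731 √h_ss ⇒ √h_ss = 0.0114/0.00731 = 1.5595.
h_ss = 1.5595² = 2.4321 m. (Since h₀ = 1.21 m < h_ss, the level will rise toward this value.)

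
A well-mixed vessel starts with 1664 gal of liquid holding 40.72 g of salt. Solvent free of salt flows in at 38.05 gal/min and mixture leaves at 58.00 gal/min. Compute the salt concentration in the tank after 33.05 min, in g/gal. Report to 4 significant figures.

Let m(t) be the amount of salt. Volume: V(t) = V₀ + (Q_in − Q_out) t = 1664 − 19.9500 t; V(33.05) = 1004.65 gal.
Solute balance: dm/dt = 0 − Q_out C = −Q_out m/V(t).
dm/m = −Q_out dt/(V₀ − 19.9500 t); integrating gives ln(m/m₀) = −(Q_out/(Q_in−Q_out)) ln(V/V₀).
m = m₀ (V₀/V)^(Q_out/(Q_in−Q_out)) = 40.72 × (1664/1004.65)^(-2.90727) = 9.39110 g.
C = m/V = 9.39110/1004.65 = 0.00934761 g/gal.

0.009348 g/gal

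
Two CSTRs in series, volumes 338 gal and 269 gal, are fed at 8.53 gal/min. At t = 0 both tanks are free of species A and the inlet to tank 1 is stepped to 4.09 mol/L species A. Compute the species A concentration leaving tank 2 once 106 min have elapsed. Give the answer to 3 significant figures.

3.26 mol/L

Species balance on tank i: dCᵢ/dt = (Cᵢ₋₁ − Cᵢ)/τᵢ with τᵢ = Vᵢ/Q.
τ₁ = 338/8.53 = 39.625 min; τ₂ = 269/8.53 = 31.536 min.
Tank 1: C₁ = C_in(1 − e^(−t/τ₁)). Tank 2 (τ₁ ≠ τ₂): C₂ = C_in[1 − (τ₁ e^(−t/τ₁) − τ₂ e^(−t/τ₂))/(τ₁ − τ₂)].
At t = 106: e^(−t/τ₁) = 0.068901, e^(−t/τ₂) = 0.034691.
C₂ = 4.09·[1 − (39.625·0.068901 − 31.536·0.034691)/(8.0891)] = 4.09·0.79773 = 3.2627 mol/L.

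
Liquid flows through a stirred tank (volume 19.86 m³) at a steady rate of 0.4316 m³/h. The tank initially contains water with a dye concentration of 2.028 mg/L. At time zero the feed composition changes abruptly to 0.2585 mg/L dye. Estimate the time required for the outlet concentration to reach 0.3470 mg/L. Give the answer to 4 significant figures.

137.8 h

Accumulation = in − out for the solute gives V dC/dt = Q(C_in − C), so τ = V/Q = 46.0148 h.
C(t) = C_in + (C₀ − C_in) e^(−t/τ). Set C = 0.3470 and solve for t:
e^(−t/τ) = (C − C_in)/(C₀ − C_in) = (0.3470 − 0.2585)/(2.028 − 0.2585) = 0.0500141
t = −τ ln(…) = 46.0148 × 2.99545 = 137.835 h.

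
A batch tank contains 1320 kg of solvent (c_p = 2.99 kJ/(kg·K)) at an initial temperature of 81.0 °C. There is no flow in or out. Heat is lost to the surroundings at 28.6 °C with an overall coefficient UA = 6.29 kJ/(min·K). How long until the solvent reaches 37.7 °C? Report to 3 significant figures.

1100 min

M c_p dT/dt = −UA(T − T_amb).
τ = M c_p/UA = 627.47 min; T_ss = T_amb = 28.600 °C.
T(t) = T_ss + (T₀ − T_ss)e^(−t/τ); set T = 37.7:
t = −τ ln[(T − T_ss)/(T₀ − T_ss)] = −627.47 · ln(0.17366) = 1098.5 min.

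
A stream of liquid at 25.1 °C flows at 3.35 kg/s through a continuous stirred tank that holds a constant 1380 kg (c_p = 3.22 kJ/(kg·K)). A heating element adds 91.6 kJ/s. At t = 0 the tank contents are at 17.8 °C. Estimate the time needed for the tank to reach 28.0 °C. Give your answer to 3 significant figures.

First-law balance (no shaft work): M c_p dT/dt = ṁ c_p (T_in − T) + 91.6.
τ = M/ṁ = 411.94 s; T_ss = T_in + Q̇/(ṁ c_p) = 33.592 °C.
T(t) = T_ss + (T₀ − T_ss) e^(−t/τ). Set T = 28.0:
e^(−t/τ) = (28.0 − 33.592)/(17.8 − 33.592) = 0.35409
t = −411.94 · ln(0.35409) = 427.68 s.

428 s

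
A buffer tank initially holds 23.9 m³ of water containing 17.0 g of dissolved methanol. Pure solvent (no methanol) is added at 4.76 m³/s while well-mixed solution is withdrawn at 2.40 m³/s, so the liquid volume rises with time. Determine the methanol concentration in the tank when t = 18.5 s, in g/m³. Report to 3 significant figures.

Let m(t) be the amount of methanol. Volume: V(t) = V₀ + (Q_in − Q_out) t = 23.9 + 2.3600 t; V(18.5) = 67.560 m³.
No methanol enters, so dm/dt = −Q_out · (m/V).
dm/m = −Q_out dt/(V₀ + 2.3600 t); integrating gives ln(m/m₀) = −(Q_out/(Q_in−Q_out)) ln(V/V₀).
m = m₀ (V₀/V)^(Q_out/(Q_in−Q_out)) = 17.0 × (23.9/67.560)^(1.0169) = 5.9089 g.
C = m/V = 5.9089/67.560 = 0.087462 g/m³.

0.0875 g/m³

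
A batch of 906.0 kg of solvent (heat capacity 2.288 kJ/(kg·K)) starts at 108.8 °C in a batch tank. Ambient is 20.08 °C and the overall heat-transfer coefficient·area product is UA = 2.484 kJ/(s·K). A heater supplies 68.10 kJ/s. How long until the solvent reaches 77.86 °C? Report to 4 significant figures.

586.3 s

Unsteady energy balance on the tank contents: M c_p dT/dt = −UA(T − T_amb) + Q̇.
τ = M c_p/UA = 834.512 s; T_ss = T_amb + Q̇/UA = 20.08 + 68.10/2.484 = 47.4955 °C.
T(t) = T_ss + (T₀ − T_ss)e^(−t/τ); set T = 77.86:
t = −τ ln[(T − T_ss)/(T₀ − T_ss)] = −834.512 · ln(0.495307) = 586.310 s.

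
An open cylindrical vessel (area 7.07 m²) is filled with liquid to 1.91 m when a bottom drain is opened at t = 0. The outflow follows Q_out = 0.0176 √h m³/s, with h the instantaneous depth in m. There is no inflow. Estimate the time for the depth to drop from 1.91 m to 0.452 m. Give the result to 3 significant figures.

570 s

A dh/dt = −Q_out = −0.0176 √h.
Separate and integrate: 2(√h − √h₀) = −(0.0176/A) t.
t = 2A(√h₀ − √h)/0.0176 = 2·7.07·(√1.91 − √0.452)/0.0176
  = 14.140 × (1.3820 − 0.67231) / 0.0176 = 570.19 s.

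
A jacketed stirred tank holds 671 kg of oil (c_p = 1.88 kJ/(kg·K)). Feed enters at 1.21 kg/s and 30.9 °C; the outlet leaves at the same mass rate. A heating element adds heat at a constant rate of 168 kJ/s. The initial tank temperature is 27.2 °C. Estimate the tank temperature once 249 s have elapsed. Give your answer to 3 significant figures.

M c_p dT/dt = ṁ c_p (T_in − T) + Q̇.
τ = M/ṁ = 554.55 s; T_ss = T_in + Q̇/(ṁ c_p) = 30.9 + 168/(1.21·1.88) = 104.75 °C.
T approaches T_ss exponentially: T(t) = T_ss + (T₀ − T_ss) e^(−t/τ).
T(249) = 104.75 + (-77.553)·e^(−249/554.55) = 104.75 + (-77.553)·0.63826 = 55.254 °C.

55.3 °C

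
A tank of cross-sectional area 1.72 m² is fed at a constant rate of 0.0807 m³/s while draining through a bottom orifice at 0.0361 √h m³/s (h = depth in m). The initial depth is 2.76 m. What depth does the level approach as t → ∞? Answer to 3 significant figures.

Level balance: A dh/dt = 0.0807 − 0.0361 √h. Setting dh/dt = 0:
Q_in = 0.0361 √h_ss ⇒ √h_ss = 0.0807/0.0361 = 2.2355.
h_ss = 2.2355² = 4.9973 m. (Since h₀ = 2.76 m < h_ss, the level will rise toward this value.)

5.00 m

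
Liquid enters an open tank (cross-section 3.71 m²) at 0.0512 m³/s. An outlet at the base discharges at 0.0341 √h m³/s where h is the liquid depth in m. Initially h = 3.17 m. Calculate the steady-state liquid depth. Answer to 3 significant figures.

Accumulation of liquid (constant cross-section A): A dh/dt = Q_in − 0.0341 √h. At steady state dh/dt = 0:
Q_in = 0.0341 √h_ss ⇒ √h_ss = 0.0512/0.0341 = 1.5015.
h_ss = 1.5015² = 2.2544 m. (Since h₀ = 3.17 m > h_ss, the level will fall toward this value.)

2.25 m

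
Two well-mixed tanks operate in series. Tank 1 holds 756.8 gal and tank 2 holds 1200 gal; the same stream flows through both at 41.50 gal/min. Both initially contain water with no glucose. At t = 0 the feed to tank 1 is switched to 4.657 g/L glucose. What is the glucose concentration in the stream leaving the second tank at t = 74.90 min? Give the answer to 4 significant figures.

Each tank obeys Vᵢ dCᵢ/dt = Q(Cᵢ₋₁ − Cᵢ), so τᵢ = Vᵢ/Q.
τ₁ = 756.8/41.50 = 18.2361 min; τ₂ = 1200/41.50 = 28.9157 min.
Solving the cascade with C₁(0)=C₂(0)=0 gives C₂(t) = C_in[1 − (τ₁ e^(−t/τ₁) − τ₂ e^(−t/τ₂))/(τ₁ − τ₂)].
At t = 74.90: e^(−t/τ₁) = 0.0164533, e^(−t/τ₂) = 0.0749982.
C₂ = 4.657·[1 − (18.2361·0.0164533 − 28.9157·0.0749982)/(-10.6795)] = 4.657·0.825032 = 3.84217 g/L.

3.842 g/L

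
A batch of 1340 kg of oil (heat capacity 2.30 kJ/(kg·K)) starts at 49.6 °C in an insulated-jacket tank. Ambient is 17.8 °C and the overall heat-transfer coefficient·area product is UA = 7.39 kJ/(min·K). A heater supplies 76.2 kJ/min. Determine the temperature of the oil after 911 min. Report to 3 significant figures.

30.5 °C

M c_p dT/dt = −UA(T − T_amb) + Q̇.
dT/dt = (T_ss − T)/τ with T_ss = T_amb + Q̇/UA = 17.8 + 76.2/7.39 = 28.111 °C, τ = M c_p/UA = 1340·2.30/7.39 = 417.05 min.
This is linear first-order; T(t) = T_ss + (T₀ − T_ss) e^(−t/τ).
T(911) = 28.111 + (21.489)·0.11255 = 30.530 °C.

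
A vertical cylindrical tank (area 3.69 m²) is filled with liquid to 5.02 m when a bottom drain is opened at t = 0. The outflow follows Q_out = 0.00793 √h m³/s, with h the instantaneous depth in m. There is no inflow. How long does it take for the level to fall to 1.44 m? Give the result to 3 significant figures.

968 s

With no inflow, A dh/dt = −0.00793 √h.
This is separable: 2 d(√h)/dt = −0.00793/A, so √h = √h₀ − (0.00793/(2A)) t.
t = 2A(√h₀ − √h)/0.00793 = 2·3.69·(√5.02 − √1.44)/0.00793
  = 7.3800 × (2.2405 − 1.2000) / 0.00793 = 968.37 s.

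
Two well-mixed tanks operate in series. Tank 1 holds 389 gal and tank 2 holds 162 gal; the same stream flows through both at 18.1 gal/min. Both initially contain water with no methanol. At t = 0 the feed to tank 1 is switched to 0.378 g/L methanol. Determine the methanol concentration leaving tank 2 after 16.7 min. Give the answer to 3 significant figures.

Time constants: τᵢ = Vᵢ/Q for each well-mixed tank.
τ₁ = 389/18.1 = 21.492 min; τ₂ = 162/18.1 = 8.9503 min.
Tank 1: C₁ = C_in(1 − e^(−t/τ₁)). Tank 2 (τ₁ ≠ τ₂): C₂ = C_in[1 − (τ₁ e^(−t/τ₁) − τ₂ e^(−t/τ₂))/(τ₁ − τ₂)].
At t = 16.7: e^(−t/τ₁) = 0.45976, e^(−t/τ₂) = 0.15476.
C₂ = 0.378·[1 − (21.492·0.45976 − 8.9503·0.15476)/(12.541)] = 0.378·0.32257 = 0.12193 g/L.

0.122 g/L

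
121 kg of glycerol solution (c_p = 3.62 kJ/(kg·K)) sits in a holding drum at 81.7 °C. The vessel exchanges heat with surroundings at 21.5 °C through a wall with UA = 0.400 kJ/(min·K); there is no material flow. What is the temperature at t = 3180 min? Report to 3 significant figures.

24.8 °C

First-law balance (no shaft work): M c_p dT/dt = −UA(T − T_amb).
dT/dt = (T_ss − T)/τ with T_ss = T_amb = 21.500 °C, τ = M c_p/UA = 121·3.62/0.400 = 1095.0 min.
Integrating: T(t) = T_ss + (T₀ − T_ss) e^(−t/τ).
T(3180) = 21.500 + (60.200)·0.054805 = 24.799 °C.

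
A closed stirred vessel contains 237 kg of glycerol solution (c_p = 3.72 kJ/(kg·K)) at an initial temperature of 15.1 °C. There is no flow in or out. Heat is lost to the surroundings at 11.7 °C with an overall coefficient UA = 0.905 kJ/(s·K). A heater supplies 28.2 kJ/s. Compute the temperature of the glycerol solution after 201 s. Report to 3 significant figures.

M c_p dT/dt = −UA(T − T_amb) + Q̇.
dT/dt = (T_ss − T)/τ with T_ss = T_amb + Q̇/UA = 11.7 + 28.2/0.905 = 42.860 °C, τ = M c_p/UA = 237·3.72/0.905 = 974.19 s.
T approaches T_ss exponentially: T(t) = T_ss + (T₀ − T_ss) e^(−t/τ).
T(201) = 42.860 + (-27.760)·0.81357 = 20.275 °C.

20.3 °C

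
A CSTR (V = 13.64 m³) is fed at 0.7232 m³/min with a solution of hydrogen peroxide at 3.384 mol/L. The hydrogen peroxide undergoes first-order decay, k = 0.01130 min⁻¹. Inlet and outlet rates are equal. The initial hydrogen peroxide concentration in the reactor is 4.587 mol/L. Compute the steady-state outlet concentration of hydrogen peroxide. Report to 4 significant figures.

2.789 mol/L

Accumulation = in − out − consumed: V dC/dt = Q C_in − Q C − k V C.
At steady state: 0 = Q C_in − (Q + kV) C_ss, so C_ss = Q C_in/(Q + kV).
C_ss = 0.7232·3.384/(0.7232 + 0.01130·13.64) = 2.44731/0.877332 = 2.78949 mol/L.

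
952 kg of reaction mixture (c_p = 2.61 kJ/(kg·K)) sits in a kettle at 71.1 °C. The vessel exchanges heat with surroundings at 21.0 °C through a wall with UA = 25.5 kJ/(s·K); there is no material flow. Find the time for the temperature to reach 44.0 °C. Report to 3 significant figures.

Lumped-capacitance energy balance: M c_p dT/dt = UA(T_amb − T).
τ = M c_p/UA = 97.440 s; T_ss = T_amb = 21.000 °C.
T(t) = T_ss + (T₀ − T_ss)e^(−t/τ); set T = 44.0:
t = −τ ln[(T − T_ss)/(T₀ − T_ss)] = −97.440 · ln(0.45908) = 75.860 s.

75.9 s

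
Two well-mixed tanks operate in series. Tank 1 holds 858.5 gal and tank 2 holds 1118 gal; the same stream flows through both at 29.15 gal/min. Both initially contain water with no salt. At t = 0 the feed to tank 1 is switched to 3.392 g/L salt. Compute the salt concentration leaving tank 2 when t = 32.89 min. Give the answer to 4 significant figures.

0.8662 g/L

Species balance on tank i: dCᵢ/dt = (Cᵢ₋₁ − Cᵢ)/τᵢ with τᵢ = Vᵢ/Q.
τ₁ = 858.5/29.15 = 29.4511 min; τ₂ = 1118/29.15 = 38.3533 min.
Solving the cascade with C₁(0)=C₂(0)=0 gives C₂(t) = C_in[1 − (τ₁ e^(−t/τ₁) − τ₂ e^(−t/τ₂))/(τ₁ − τ₂)].
At t = 32.89: e^(−t/τ₁) = 0.327337, e^(−t/τ₂) = 0.424199.
C₂ = 3.392·[1 − (29.4511·0.327337 − 38.3533·0.424199)/(-8.90223)] = 3.392·0.255353 = 0.866156 g/L.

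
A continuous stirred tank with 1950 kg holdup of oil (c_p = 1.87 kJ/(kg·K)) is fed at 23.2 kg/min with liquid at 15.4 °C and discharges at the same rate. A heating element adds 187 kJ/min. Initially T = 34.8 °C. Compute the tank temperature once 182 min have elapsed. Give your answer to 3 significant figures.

21.4 °C

M c_p dT/dt = ṁ c_p (T_in − T) + Q̇.
τ = M/ṁ = 84.052 min; T_ss = T_in + Q̇/(ṁ c_p) = 15.4 + 187/(23.2·1.87) = 19.710 °C.
This is linear first-order; T(t) = T_ss + (T₀ − T_ss) e^(−t/τ).
T(182) = 19.710 + (15.090)·e^(−182/84.052) = 19.710 + (15.090)·0.11471 = 21.441 °C.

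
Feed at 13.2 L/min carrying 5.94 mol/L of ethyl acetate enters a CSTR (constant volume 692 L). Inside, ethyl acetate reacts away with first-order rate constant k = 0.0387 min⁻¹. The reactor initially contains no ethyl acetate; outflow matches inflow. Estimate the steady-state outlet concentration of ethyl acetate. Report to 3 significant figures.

1.96 mol/L

Species balance: V dC/dt = Q C_in − Q C − k V C.
Steady state (dC/dt = 0): C_ss = Q C_in/(Q + kV) = C_in/(1 + kV/Q).
C_ss = 13.2·5.94/(13.2 + 0.0387·692) = 78.408/39.980 = 1.9612 mol/L.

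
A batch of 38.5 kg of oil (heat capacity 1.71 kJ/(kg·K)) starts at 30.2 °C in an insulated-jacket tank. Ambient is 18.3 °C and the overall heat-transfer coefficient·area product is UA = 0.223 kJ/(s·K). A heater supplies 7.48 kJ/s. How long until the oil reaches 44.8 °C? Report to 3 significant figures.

331 s

Lumped-capacitance energy balance: M c_p dT/dt = UA(T_amb − T) + Q̇.
τ = M c_p/UA = 295.22 s; T_ss = T_amb + Q̇/UA = 18.3 + 7.48/0.223 = 51.843 °C.
T(t) = T_ss + (T₀ − T_ss)e^(−t/τ); set T = 44.8:
t = −τ ln[(T − T_ss)/(T₀ − T_ss)] = −295.22 · ln(0.32540) = 331.44 s.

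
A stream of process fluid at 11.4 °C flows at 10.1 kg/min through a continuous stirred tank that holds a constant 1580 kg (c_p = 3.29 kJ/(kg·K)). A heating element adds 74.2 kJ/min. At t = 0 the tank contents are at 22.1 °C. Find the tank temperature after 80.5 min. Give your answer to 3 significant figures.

M c_p dT/dt = ṁ c_p (T_in − T) + Q̇.
τ = M/ṁ = 156.44 min; T_ss = T_in + Q̇/(ṁ c_p) = 11.4 + 74.2/(10.1·3.29) = 13.633 °C.
Solution: T(t) = T_ss + (T₀ − T_ss) e^(−t/τ).
T(80.5) = 13.633 + (8.4670)·e^(−80.5/156.44) = 13.633 + (8.4670)·0.59775 = 18.694 °C.

18.7 °C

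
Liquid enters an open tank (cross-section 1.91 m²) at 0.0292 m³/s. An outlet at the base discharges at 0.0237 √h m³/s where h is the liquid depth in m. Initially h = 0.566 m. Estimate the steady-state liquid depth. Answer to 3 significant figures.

Unsteady balance on liquid volume: A dh/dt = Q_in − 0.0237 √h. At steady state dh/dt = 0:
Q_in = 0.0237 √h_ss ⇒ √h_ss = 0.0292/0.0237 = 1.2321.
h_ss = 1.2321² = 1.5180 m. (Since h₀ = 0.566 m < h_ss, the level will rise toward this value.)

1.52 m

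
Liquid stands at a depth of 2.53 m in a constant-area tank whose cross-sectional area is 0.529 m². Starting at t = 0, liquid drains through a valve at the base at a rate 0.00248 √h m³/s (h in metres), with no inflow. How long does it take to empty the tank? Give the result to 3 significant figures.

679 s

With no inflow, A dh/dt = −0.00248 √h.
This is separable: 2 d(√h)/dt = −0.00248/A, so √h = √h₀ − (0.00248/(2A)) t.
Set h = 0: 2√h₀ = (0.00248/A) t_empty ⇒ t_empty = 2A√h₀/0.00248.
t_empty = 2·0.529·√2.53/0.00248 = 1.0580·1.5906/0.00248 = 678.57 s.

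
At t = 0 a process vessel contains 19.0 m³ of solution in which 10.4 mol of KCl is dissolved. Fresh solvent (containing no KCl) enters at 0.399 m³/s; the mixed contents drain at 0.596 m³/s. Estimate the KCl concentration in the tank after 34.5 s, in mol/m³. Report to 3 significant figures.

0.223 mol/m³

Total volume: dV/dt = Q_in − Q_out = -0.19700 m³/s, so V(t) = 19.0 − 0.19700 t and V(34.5) = 12.204 m³.
No KCl enters, so dm/dt = −Q_out · (m/V).
dm/m = −Q_out dt/(V₀ − 0.19700 t); integrating gives ln(m/m₀) = −(Q_out/(Q_in−Q_out)) ln(V/V₀).
m = m₀ (V₀/V)^(Q_out/(Q_in−Q_out)) = 10.4 × (19.0/12.204)^(-3.0254) = 2.7249 mol.
C = m/V = 2.7249/12.204 = 0.22329 mol/m³.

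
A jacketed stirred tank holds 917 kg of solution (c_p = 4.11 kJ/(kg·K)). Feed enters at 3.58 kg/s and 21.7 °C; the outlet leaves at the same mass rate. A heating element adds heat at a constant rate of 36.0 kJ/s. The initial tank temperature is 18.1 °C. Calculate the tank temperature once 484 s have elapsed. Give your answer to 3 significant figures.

M c_p dT/dt = ṁ c_p (T_in − T) + Q̇.
Rearrange: dT/dt = (T_ss − T)/τ with τ = M/ṁ = 256.15 s and T_ss = T_in + Q̇/(ṁ c_p) = 24.147 °C.
Solution: T(t) = T_ss + (T₀ − T_ss) e^(−t/τ).
T(484) = 24.147 + (-6.0467)·e^(−484/256.15) = 24.147 + (-6.0467)·0.15114 = 23.233 °C.

23.2 °C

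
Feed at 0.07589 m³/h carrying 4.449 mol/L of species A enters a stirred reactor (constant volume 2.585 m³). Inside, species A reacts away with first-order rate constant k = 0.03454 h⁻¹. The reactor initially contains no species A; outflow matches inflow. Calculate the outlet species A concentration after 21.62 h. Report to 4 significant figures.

1.531 mol/L

Accumulation = in − out − consumed: V dC/dt = Q C_in − Q C − k V C.
dC/dt = (Q/V) C_in − (Q/V + k) C; effective rate a = Q/V + k = 0.0293578 + 0.03454 = 0.0638978 h⁻¹.
C_ss = Q C_in/(Q + kV) = 2.04409 mol/L; C(t) = C_ss + (C₀ − C_ss) e^(−a t).
C(21.62) = 2.04409 + (-2.04409)·e^(−0.0638978·21.62) = 2.04409 + (-2.04409)·0.251209 = 1.53060 mol/L.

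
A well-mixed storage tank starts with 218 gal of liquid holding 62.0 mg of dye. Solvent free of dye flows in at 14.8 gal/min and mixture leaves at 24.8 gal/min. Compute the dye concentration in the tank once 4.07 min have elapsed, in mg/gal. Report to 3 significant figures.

0.209 mg/gal

Total volume: dV/dt = Q_in − Q_out = -10.000 gal/min, so V(t) = 218 − 10.000 t and V(4.07) = 177.30 gal.
Solute balance: dm/dt = 0 − Q_out C = −Q_out m/V(t).
Separate: dm/m = −Q_out dt/V(t) ⇒ ln(m/m₀) = −(Q_out/(Q_in−Q_out)) ln(V/V₀).
m = m₀ (V₀/V)^(Q_out/(Q_in−Q_out)) = 62.0 × (218/177.30)^(-2.4800) = 37.138 mg.
C = m/V = 37.138/177.30 = 0.20946 mg/gal.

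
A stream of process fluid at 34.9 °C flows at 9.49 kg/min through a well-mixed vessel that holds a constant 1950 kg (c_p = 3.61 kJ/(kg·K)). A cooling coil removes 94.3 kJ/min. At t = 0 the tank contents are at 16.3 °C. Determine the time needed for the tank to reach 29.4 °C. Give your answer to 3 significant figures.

360 min

M c_p dT/dt = ṁ c_p (T_in − T) − Q̇.
τ = M/ṁ = 205.48 min; T_ss = T_in − Q̇/(ṁ c_p) = 32.147 °C.
T(t) = T_ss + (T₀ − T_ss) e^(−t/τ). Set T = 29.4:
e^(−t/τ) = (29.4 − 32.147)/(16.3 − 32.147) = 0.17337
t = −205.48 · ln(0.17337) = 360.07 min.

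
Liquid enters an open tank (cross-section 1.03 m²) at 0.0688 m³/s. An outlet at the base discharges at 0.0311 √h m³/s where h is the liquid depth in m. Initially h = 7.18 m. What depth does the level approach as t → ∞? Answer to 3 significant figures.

4.89 m

Volume balance on the tank: A dh/dt = Q_in − 0.0311 √h. At steady state dh/dt = 0:
Q_in = 0.0311 √h_ss ⇒ √h_ss = 0.0688/0.0311 = 2.2122.
h_ss = 2.2122² = 4.8939 m. (Since h₀ = 7.18 m > h_ss, the level will fall toward this value.)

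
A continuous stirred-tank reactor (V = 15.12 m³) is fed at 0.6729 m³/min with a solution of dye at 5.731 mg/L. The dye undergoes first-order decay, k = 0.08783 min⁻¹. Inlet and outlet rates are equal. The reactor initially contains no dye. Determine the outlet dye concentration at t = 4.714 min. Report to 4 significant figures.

0.8945 mg/L

Accumulation = in − out − consumed: V dC/dt = Q C_in − Q C − k V C.
This is linear with rate a = Q/V + k = 0.132334 min⁻¹.
C_ss = Q C_in/(Q + kV) = 1.92734 mg/L; C(t) = C_ss + (C₀ − C_ss) e^(−a t).
C(4.714) = 1.92734 + (-1.92734)·e^(−0.132334·4.714) = 1.92734 + (-1.92734)·0.535892 = 0.894493 mg/L.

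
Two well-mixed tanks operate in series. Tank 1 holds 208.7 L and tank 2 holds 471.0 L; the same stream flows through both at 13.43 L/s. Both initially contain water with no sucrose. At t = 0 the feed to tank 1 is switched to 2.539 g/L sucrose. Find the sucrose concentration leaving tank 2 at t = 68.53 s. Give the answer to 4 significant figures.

Time constants: τᵢ = Vᵢ/Q for each well-mixed tank.
τ₁ = 208.7/13.43 = 15.5398 s; τ₂ = 471.0/13.43 = 35.0707 s.
Tank 1: C₁ = C_in(1 − e^(−t/τ₁)). Tank 2 (τ₁ ≠ τ₂): C₂ = C_in[1 − (τ₁ e^(−t/τ₁) − τ₂ e^(−t/τ₂))/(τ₁ − τ₂)].
At t = 68.53: e^(−t/τ₁) = 0.0121557, e^(−t/τ₂) = 0.141699.
C₂ = 2.539·[1 − (15.5398·0.0121557 − 35.0707·0.141699)/(-19.5309)] = 2.539·0.755230 = 1.91753 g/L.

1.918 g/L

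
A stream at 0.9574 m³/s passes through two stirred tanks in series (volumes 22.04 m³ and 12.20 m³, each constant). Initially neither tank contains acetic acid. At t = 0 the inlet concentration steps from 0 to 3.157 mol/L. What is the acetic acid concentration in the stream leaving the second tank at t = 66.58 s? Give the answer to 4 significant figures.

2.786 mol/L

Time constants: τᵢ = Vᵢ/Q for each well-mixed tank.
τ₁ = 22.04/0.9574 = 23.0207 s; τ₂ = 12.20/0.9574 = 12.7428 s.
Tank 1: C₁ = C_in(1 − e^(−t/τ₁)). Tank 2 (τ₁ ≠ τ₂): C₂ = C_in[1 − (τ₁ e^(−t/τ₁) − τ₂ e^(−t/τ₂))/(τ₁ − τ₂)].
At t = 66.58: e^(−t/τ₁) = 0.0554551, e^(−t/τ₂) = 0.00538094.
C₂ = 3.157·[1 − (23.0207·0.0554551 − 12.7428·0.00538094)/(10.2778)] = 3.157·0.882461 = 2.78593 mol/L.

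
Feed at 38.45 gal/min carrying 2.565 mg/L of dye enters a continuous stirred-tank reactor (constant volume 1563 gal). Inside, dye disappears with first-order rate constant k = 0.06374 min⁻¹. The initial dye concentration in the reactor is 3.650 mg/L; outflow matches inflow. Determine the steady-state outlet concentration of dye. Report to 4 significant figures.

V dC/dt = Q(C_in − C) − k V C.
Steady state (dC/dt = 0): C_ss = Q C_in/(Q + kV) = C_in/(1 + kV/Q).
C_ss = 38.45·2.565/(38.45 + 0.06374·1563) = 98.6243/138.076 = 0.714277 mg/L.

0.7143 mg/L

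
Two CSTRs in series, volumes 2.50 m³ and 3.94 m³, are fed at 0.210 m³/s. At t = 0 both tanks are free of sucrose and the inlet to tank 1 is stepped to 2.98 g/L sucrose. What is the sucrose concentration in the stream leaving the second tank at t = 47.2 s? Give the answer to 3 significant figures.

2.42 g/L

Each tank obeys Vᵢ dCᵢ/dt = Q(Cᵢ₋₁ − Cᵢ), so τᵢ = Vᵢ/Q.
τ₁ = 2.50/0.210 = 11.905 s; τ₂ = 3.94/0.210 = 18.762 s.
Tank 1: C₁ = C_in(1 − e^(−t/τ₁)). Tank 2 (τ₁ ≠ τ₂): C₂ = C_in[1 − (τ₁ e^(−t/τ₁) − τ₂ e^(−t/τ₂))/(τ₁ − τ₂)].
At t = 47.2: e^(−t/τ₁) = 0.018972, e^(−t/τ₂) = 0.080803.
C₂ = 2.98·[1 − (11.905·0.018972 − 18.762·0.080803)/(-6.8571)] = 2.98·0.81185 = 2.4193 g/L.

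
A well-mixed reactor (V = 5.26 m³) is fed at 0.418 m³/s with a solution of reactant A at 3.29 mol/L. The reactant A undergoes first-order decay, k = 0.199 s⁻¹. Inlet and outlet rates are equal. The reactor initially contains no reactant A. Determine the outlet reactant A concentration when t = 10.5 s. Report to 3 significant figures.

Species balance: V dC/dt = Q C_in − Q C − k V C.
dC/dt = (Q/V) C_in − (Q/V + k) C; effective rate a = Q/V + k = 0.079468 + 0.199 = 0.27847 s⁻¹.
C_ss = Q C_in/(Q + kV) = 0.93888 mol/L; C(t) = C_ss + (C₀ − C_ss) e^(−a t).
C(10.5) = 0.93888 + (-0.93888)·e^(−0.27847·10.5) = 0.93888 + (-0.93888)·0.053723 = 0.88844 mol/L.

0.888 mol/L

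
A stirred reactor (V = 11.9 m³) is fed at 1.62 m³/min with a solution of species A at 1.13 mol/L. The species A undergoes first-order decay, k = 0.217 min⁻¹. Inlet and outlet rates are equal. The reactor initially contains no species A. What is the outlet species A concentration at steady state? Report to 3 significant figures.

0.436 mol/L

Accumulation = in − out − consumed: V dC/dt = Q C_in − Q C − k V C.
At steady state: 0 = Q C_in − (Q + kV) C_ss, so C_ss = Q C_in/(Q + kV).
C_ss = 1.62·1.13/(1.62 + 0.217·11.9) = 1.8306/4.2023 = 0.43562 mol/L.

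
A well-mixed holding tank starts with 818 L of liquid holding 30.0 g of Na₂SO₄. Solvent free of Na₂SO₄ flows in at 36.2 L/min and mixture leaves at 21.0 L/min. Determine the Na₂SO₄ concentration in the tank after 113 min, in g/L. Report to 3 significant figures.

0.00248 g/L

Let m(t) be the amount of Na₂SO₄. Volume: V(t) = V₀ + (Q_in − Q_out) t = 818 + 15.200 t; V(113) = 2535.6 L.
Solute balance: dm/dt = 0 − Q_out C = −Q_out m/V(t).
dm/m = −Q_out dt/(V₀ + 15.200 t); integrating gives ln(m/m₀) = −(Q_out/(Q_in−Q_out)) ln(V/V₀).
m = m₀ (V₀/V)^(Q_out/(Q_in−Q_out)) = 30.0 × (818/2535.6)^(1.3816) = 6.2851 g.
C = m/V = 6.2851/2535.6 = 0.0024788 g/L.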